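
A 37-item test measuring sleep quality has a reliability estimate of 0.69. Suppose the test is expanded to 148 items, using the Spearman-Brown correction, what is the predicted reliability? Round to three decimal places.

0.899

The new length is 148/37 = 4 times the old.
By Spearman-Brown, r_new = n r / (1 + (n − 1) r).
r_new = 4·0.69 / [1 + (4 − 1)·0.69]
r_new = 2.7600 / 3.0700 ≈ 0.8990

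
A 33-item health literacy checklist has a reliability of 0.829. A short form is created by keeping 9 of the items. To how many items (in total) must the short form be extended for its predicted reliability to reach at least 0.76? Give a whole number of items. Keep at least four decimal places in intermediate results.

First, r for the 9-item form: n = 9/33 = 0.2727, so r_9 = 0.2727·0.829/(1 + (0.2727 − 1)·0.829) = 0.5693
Length factor from the short form to reach 0.76: n' = 0.76(1 − 0.5693) / [0.5693(1 − 0.76)] ≈ 2.3957
Total items = 2.3957 × 9 = 21.56, rounded up to 22.

22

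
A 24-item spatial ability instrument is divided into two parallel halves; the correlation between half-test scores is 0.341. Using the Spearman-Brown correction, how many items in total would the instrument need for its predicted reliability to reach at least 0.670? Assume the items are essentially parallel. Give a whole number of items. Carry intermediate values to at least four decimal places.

48

Corrected full-test reliability: r_full = 2 × 0.341 / (1 + 0.341) ≈ 0.5086
n = r_tgt(1 − r_full) / [r_full(1 − r_tgt)] = 0.670 × 0.4914 / (0.5086 × 0.330) ≈ 1.9616
Required items = 1.9616 × 24 = 47.08, so 48 items.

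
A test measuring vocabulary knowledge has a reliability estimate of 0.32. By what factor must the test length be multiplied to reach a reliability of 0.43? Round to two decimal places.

Spearman-Brown solved for the length factor n:
n = r_target (1 − r_old) / [ r_old (1 − r_target) ]
n = [0.43 × 0.68] / [0.32 × 0.57]
n = 0.2924 / 0.1824 ≈ 1.6031

1.60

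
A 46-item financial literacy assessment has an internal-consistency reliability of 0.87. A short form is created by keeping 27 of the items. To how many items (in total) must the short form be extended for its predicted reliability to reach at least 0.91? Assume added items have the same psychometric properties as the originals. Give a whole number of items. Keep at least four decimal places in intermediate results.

First, r for the 27-item form: n = 27/46 = 0.5870, so r_27 = 0.5870·0.87/(1 + (0.5870 − 1)·0.87) = 0.7971
Length factor from the short form to reach 0.91: n' = 0.91(1 − 0.7971) / [0.7971(1 − 0.91)] ≈ 2.5738
Total items = 2.5738 × 27 = 69.49, rounded up to 70.

70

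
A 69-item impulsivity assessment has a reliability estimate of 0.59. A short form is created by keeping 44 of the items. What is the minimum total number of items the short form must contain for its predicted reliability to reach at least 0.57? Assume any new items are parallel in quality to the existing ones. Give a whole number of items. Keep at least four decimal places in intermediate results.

64

First, r for the 44-item form: n = 44/69 = 0.6377, so r_44 = 0.6377·0.59/(1 + (0.6377 − 1)·0.59) = 0.4785
Then solve for n' with r_old = 0.4785, r_target = 0.57: n' = 0.57(1 − 0.4785)/[0.4785(1 − 0.57)] = 1.4447
Items = 1.4447 × 44 ≈ 63.57 → 64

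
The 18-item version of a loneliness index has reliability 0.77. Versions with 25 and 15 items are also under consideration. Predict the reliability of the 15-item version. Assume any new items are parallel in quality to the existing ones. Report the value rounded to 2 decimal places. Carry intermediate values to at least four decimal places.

Only the ratio of lengths matters: n = 15/18 = 0.8333
r_{15} = n·r / (1 + (n − 1)·r) = 0.6416 / 0.8716 ≈ 0.7361

0.74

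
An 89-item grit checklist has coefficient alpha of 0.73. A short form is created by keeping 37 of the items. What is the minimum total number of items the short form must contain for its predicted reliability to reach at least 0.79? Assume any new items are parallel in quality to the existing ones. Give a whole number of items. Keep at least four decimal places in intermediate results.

Short-form reliability: n = 37/89 = 0.4157; r_37 = n·r/(1+(n−1)r) ≈ 0.5292
Then solve for n' with r_old = 0.5292, r_target = 0.79: n' = 0.79(1 − 0.5292)/[0.5292(1 − 0.79)] = 3.3468
Items = 3.3468 × 37 ≈ 123.83 → 124

124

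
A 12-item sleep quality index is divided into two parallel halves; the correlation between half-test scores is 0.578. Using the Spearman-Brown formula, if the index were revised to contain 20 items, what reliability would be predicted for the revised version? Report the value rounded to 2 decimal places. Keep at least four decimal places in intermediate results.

First correct the split-half correlation to full-test reliability: r_full = 2 × 0.578 / (1 + 0.578) ≈ 0.7326
Length factor from 12 to 20 items: n = 20/12 = 1.6667
r_new = n·r_full / (1 + (n − 1)·r_full) = 1.2210 / 1.4884 ≈ 0.8203

0.82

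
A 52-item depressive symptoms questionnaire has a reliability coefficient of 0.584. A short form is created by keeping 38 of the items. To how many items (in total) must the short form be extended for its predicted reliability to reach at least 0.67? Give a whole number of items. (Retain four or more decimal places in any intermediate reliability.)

76

First, r for the 38-item form: n = 38/52 = 0.7308, so r_38 = 0.7308·0.584/(1 + (0.7308 − 1)·0.584) = 0.5064
Length factor from the short form to reach 0.67: n' = 0.67(1 − 0.5064) / [0.5064(1 − 0.67)] ≈ 1.9790
Items = 1.9790 × 38 ≈ 75.20 → 76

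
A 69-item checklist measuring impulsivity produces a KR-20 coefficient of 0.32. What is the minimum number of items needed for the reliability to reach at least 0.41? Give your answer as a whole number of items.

102

Rearranging the Spearman-Brown formula for n,
n = r_target (1 − r_old) / [ r_old (1 − r_target) ]
n = 0.41 × (1 − 0.32) / [ 0.32 × (1 − 0.41) ]
n = 0.2788 / 0.1888 ≈ 1.4767
Items needed = n × 69 = 1.4767 × 69 ≈ 101.89 → round up to 102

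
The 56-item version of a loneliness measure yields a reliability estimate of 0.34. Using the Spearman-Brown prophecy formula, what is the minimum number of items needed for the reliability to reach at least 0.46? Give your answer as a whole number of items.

93

Invert Spearman-Brown to solve for n:
n = r*(1 − r) / [ r (1 − r*) ]
n = 0.46(1 − 0.34) / [0.34(1 − 0.46)]
n = 0.3036 / 0.1836 ≈ 1.6536
Items needed = n × 56 = 1.6536 × 56 ≈ 92.60 → round up to 93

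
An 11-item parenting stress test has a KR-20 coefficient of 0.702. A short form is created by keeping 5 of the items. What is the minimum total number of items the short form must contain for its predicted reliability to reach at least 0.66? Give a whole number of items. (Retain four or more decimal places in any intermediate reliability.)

10

Short-form reliability: n = 5/11 = 0.4545; r_5 = n·r/(1+(n−1)r) ≈ 0.5171
Then solve for n' with r_old = 0.5171, r_target = 0.66: n' = 0.66(1 − 0.5171)/[0.5171(1 − 0.66)] = 1.8128
Total items = 1.8128 × 5 = 9.06, rounded up to 10.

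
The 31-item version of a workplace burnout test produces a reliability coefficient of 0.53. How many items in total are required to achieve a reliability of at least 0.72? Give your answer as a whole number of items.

Spearman-Brown solved for the length factor n:
n = r*(1 − r) / [ r (1 − r*) ]
n = 0.72(1 − 0.53) / [0.53(1 − 0.72)]
  = 0.3384 / 0.1484 = 2.2803
So the test needs 2.2803 × 31 ≈ 70.69 items; rounding up, 71.

71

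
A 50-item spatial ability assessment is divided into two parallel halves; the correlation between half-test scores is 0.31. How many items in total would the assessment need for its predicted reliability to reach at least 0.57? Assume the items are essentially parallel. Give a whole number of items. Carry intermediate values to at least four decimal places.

74

r_full = 2(0.31)/(1 + 0.31) = 0.4733
n = r_tgt(1 − r_full) / [r_full(1 − r_tgt)] = 0.57 × 0.5267 / (0.4733 × 0.43) ≈ 1.4751
Required items = 1.4751 × 50 = 73.76, so 74 items.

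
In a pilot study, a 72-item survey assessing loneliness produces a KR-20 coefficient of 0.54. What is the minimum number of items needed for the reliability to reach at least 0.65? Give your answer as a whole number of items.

n = 0.65 × (1 − 0.54) / [ 0.54 × (1 − 0.65) ]
n = 0.2990 / 0.1890 ≈ 1.5820
Items needed = n × 72 = 1.5820 × 72 ≈ 113.90 → round up to 114

114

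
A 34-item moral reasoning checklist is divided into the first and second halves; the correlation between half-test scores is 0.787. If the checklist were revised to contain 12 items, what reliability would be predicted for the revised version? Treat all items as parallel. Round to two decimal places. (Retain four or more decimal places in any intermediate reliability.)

Full-test reliability from the split-half r: r_full = 2(0.787)/(1 + 0.787) = 0.8808
Then adjust to 12 items: n = 12/34 = 0.3529
r_new = n·r_full / (1 + (n − 1)·r_full) = 0.3108 / 0.4300 ≈ 0.7228

0.72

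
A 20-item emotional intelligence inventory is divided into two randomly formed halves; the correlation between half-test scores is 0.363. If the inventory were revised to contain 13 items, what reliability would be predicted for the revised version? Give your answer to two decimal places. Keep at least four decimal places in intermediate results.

0.43

Full-test reliability from the split-half r: r_full = 2(0.363)/(1 + 0.363) = 0.5326
Then adjust to 13 items: n = 13/20 = 0.6500
r_new = n·r_full / (1 + (n − 1)·r_full) = 0.3462 / 0.8136 ≈ 0.4255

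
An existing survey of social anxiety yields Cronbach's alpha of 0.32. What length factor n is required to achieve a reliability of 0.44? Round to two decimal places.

1.67

n = 0.44 × (1 − 0.32) / [ 0.32 × (1 − 0.44) ]
  = 0.2992 / 0.1792 = 1.6696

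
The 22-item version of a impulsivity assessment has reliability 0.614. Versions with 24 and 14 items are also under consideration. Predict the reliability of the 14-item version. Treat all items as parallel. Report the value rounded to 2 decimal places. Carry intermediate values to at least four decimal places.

Only the ratio of lengths matters: n = 14/22 = 0.6364
r_{14} = n·r / (1 + (n − 1)·r) = 0.3907 / 0.7767 ≈ 0.5030

0.50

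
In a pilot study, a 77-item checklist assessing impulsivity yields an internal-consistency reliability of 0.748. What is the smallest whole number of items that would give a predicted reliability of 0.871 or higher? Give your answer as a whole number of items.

Invert Spearman-Brown to solve for n:
n = r_target (1 − r_old) / [ r_old (1 − r_target) ]
n = 0.871 × (1 − 0.748) / [ 0.748 × (1 − 0.871) ]
n = 0.219492 / 0.096492 ≈ 2.2747
So the test needs 2.2747 × 77 ≈ 175.15 items; rounding up, 176.

176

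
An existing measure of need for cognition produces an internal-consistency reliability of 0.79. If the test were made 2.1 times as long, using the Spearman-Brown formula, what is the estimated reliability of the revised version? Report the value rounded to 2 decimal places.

By Spearman-Brown, r_new = n r / (1 + (n − 1) r).
r_new = 2.1·0.79 / [1 + (2.1 − 1)·0.79]
r_new = 1.6590 / 1.8690 ≈ 0.8876

0.89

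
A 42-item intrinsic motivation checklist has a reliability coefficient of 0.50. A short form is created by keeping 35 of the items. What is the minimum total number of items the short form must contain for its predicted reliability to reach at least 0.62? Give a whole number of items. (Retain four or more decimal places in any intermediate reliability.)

69

First, r for the 35-item form: n = 35/42 = 0.8333, so r_35 = 0.8333·0.50/(1 + (0.8333 − 1)·0.50) = 0.4545
Length factor from the short form to reach 0.62: n' = 0.62(1 − 0.4545) / [0.4545(1 − 0.62)] ≈ 1.9583
Items = 1.9583 × 35 ≈ 68.54 → 69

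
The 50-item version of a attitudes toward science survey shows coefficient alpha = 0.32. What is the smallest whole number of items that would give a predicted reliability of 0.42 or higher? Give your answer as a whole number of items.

77

n = 0.42(1 − 0.32) / [0.32(1 − 0.42)]
  = 0.2856 / 0.1856 = 1.5388
1.5388 × 50 = 76.94 → 77 items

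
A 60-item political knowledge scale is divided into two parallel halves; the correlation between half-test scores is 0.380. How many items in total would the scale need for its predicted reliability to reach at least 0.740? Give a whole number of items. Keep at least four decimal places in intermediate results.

Corrected full-test reliability: r_full = 2 × 0.380 / (1 + 0.380) ≈ 0.5507
n = r_tgt(1 − r_full) / [r_full(1 − r_tgt)] = 0.740 × 0.4493 / (0.5507 × 0.260) ≈ 2.3221
Items = 2.3221 × 60 ≈ 139.33 → 140

140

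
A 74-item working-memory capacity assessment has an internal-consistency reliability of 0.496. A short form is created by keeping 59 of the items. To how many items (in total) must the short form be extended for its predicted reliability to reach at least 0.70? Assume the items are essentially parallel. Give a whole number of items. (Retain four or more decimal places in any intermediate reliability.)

Short-form reliability: n = 59/74 = 0.7973; r_59 = n·r/(1+(n−1)r) ≈ 0.4397
Length factor from the short form to reach 0.70: n' = 0.70(1 − 0.4397) / [0.4397(1 − 0.70)] ≈ 2.9733
Items = 2.9733 × 59 ≈ 175.42 → 176

176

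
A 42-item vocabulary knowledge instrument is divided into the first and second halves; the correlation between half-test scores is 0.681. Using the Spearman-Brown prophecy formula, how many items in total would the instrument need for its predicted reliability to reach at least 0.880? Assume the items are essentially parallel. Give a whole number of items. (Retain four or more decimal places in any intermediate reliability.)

Corrected full-test reliability: r_full = 2 × 0.681 / (1 + 0.681) ≈ 0.8102
n = r_tgt(1 − r_full) / [r_full(1 − r_tgt)] = 0.880 × 0.1898 / (0.8102 × 0.120) ≈ 1.7179
Required items = 1.7179 × 42 = 72.15, so 73 items.

73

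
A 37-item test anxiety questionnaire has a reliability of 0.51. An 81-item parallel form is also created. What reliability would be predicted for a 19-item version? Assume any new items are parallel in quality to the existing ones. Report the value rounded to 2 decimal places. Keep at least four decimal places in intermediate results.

0.35

Only the ratio of lengths matters: n = 19/37 = 0.5135
r_{19} = n·r / (1 + (n − 1)·r) = 0.2619 / 0.7519 ≈ 0.3483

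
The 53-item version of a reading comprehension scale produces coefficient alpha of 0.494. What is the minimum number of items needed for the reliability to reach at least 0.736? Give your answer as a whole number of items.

152

n = 0.736 × (1 − 0.494) / [ 0.494 × (1 − 0.736) ]
n = 0.372416 / 0.130416 ≈ 2.8556
2.8556 × 53 = 151.35 → 152 items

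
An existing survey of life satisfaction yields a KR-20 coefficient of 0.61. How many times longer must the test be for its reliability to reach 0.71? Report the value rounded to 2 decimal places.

1.57

n = [0.71 × 0.39] / [0.61 × 0.29]
  = 0.2769 / 0.1769 = 1.5653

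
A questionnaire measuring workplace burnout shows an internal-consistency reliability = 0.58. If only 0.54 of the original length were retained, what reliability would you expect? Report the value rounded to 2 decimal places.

0.43

By Spearman-Brown, r_new = n r / (1 + (n − 1) r).
r_new = 0.54·0.58 / [1 + (0.54 − 1)·0.58]
r_new = 0.3132 / 0.7332 ≈ 0.4272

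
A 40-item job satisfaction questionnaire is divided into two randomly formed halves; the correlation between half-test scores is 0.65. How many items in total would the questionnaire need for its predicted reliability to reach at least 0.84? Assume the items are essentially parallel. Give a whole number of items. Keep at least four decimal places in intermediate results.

Corrected full-test reliability: r_full = 2 × 0.65 / (1 + 0.65) ≈ 0.7879
Solve Spearman-Brown for n: n = 0.84(1 − 0.7879) / [0.7879(1 − 0.84)] = 1.4133
Required items = 1.4133 × 40 = 56.53, so 57 items.

57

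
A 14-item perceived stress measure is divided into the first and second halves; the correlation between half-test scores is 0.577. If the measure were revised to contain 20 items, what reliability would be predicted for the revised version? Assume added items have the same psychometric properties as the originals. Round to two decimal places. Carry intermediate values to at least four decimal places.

Full-test reliability from the split-half r: r_full = 2(0.577)/(1 + 0.577) = 0.7318
Then adjust to 20 items: n = 20/14 = 1.4286
r_new = n·r_full / (1 + (n − 1)·r_full) = 1.0454 / 1.3136 ≈ 0.7958

0.80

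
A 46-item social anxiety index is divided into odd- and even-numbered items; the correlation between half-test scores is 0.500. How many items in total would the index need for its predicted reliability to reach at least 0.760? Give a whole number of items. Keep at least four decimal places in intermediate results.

Corrected full-test reliability: r_full = 2 × 0.500 / (1 + 0.500) ≈ 0.6667
n = r_tgt(1 − r_full) / [r_full(1 − r_tgt)] = 0.760 × 0.3333 / (0.6667 × 0.240) ≈ 1.5831
Items = 1.5831 × 46 ≈ 72.82 → 73

73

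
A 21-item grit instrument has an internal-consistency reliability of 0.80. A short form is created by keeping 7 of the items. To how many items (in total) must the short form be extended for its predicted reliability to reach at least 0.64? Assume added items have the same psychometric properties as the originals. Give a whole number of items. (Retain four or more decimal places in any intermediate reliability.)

Short-form reliability: n = 7/21 = 0.3333; r_7 = n·r/(1+(n−1)r) ≈ 0.5714
Length factor from the short form to reach 0.64: n' = 0.64(1 − 0.5714) / [0.5714(1 − 0.64)] ≈ 1.3335
Items = 1.3335 × 7 ≈ 9.33 → 10

10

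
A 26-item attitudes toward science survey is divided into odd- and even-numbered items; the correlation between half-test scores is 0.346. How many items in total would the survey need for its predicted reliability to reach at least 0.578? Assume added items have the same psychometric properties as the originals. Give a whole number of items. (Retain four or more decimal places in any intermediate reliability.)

34

Corrected full-test reliability: r_full = 2 × 0.346 / (1 + 0.346) ≈ 0.5141
n = r_tgt(1 − r_full) / [r_full(1 − r_tgt)] = 0.578 × 0.4859 / (0.5141 × 0.422) ≈ 1.2945
Items = 1.2945 × 26 ≈ 33.66 → 34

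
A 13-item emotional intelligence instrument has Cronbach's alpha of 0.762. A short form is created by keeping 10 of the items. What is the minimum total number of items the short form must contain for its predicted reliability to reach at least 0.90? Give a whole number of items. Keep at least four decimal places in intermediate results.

Short-form reliability: n = 10/13 = 0.7692; r_10 = n·r/(1+(n−1)r) ≈ 0.7112
Then solve for n' with r_old = 0.7112, r_target = 0.90: n' = 0.90(1 − 0.7112)/[0.7112(1 − 0.90)] = 3.6547
Total items = 3.6547 × 10 = 36.55, rounded up to 37.

37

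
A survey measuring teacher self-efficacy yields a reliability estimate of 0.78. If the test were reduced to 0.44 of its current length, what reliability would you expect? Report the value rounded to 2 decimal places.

Spearman-Brown: r_new = n·r / (1 + (n − 1)·r)
r_new = 0.44·0.78 / [1 + (0.44 − 1)·0.78]
r_new = 0.3432 / 0.5632 ≈ 0.6094

0.61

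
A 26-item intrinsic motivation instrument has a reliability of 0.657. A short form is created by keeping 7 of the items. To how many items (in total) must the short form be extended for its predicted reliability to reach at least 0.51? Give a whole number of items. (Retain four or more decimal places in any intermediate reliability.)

15

First, r for the 7-item form: n = 7/26 = 0.2692, so r_7 = 0.2692·0.657/(1 + (0.2692 − 1)·0.657) = 0.3402
Then solve for n' with r_old = 0.3402, r_target = 0.51: n' = 0.51(1 − 0.3402)/[0.3402(1 − 0.51)] = 2.0186
Items = 2.0186 × 7 ≈ 14.13 → 15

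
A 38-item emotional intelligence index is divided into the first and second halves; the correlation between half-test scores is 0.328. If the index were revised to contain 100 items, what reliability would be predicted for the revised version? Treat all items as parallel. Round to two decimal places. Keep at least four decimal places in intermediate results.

0.72

First correct the split-half correlation to full-test reliability: r_full = 2 × 0.328 / (1 + 0.328) ≈ 0.4940
Length factor from 38 to 100 items: n = 100/38 = 2.6316
r_new = n·r_full / (1 + (n − 1)·r_full) = 1.3000 / 1.8060 ≈ 0.7198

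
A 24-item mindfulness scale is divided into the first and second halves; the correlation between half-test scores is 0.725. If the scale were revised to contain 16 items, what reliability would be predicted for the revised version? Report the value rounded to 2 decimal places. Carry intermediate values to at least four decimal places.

First correct the split-half correlation to full-test reliability: r_full = 2 × 0.725 / (1 + 0.725) ≈ 0.8406
Length factor from 24 to 16 items: n = 16/24 = 0.6667
r_new = n·r_full / (1 + (n − 1)·r_full) = 0.5604 / 0.7198 ≈ 0.7785

0.78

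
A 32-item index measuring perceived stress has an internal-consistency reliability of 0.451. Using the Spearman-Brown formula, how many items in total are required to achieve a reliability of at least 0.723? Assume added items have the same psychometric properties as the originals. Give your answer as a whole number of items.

102

Spearman-Brown solved for the length factor n:
n = r_target (1 − r_old) / [ r_old (1 − r_target) ]
n = [0.723 × 0.549] / [0.451 × 0.277]
  = 0.396927 / 0.124927 = 3.1773
So the test needs 3.1773 × 32 ≈ 101.67 items; rounding up, 102.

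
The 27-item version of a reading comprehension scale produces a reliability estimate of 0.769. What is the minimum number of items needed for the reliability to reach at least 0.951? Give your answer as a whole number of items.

Rearranging the Spearman-Brown formula for n,
n = r*(1 − r) / [ r (1 − r*) ]
n = 0.951 × (1 − 0.769) / [ 0.769 × (1 − 0.951) ]
  = 0.219681 / 0.037681 = 5.8300
So the test needs 5.8300 × 27 ≈ 157.41 items; rounding up, 158.

158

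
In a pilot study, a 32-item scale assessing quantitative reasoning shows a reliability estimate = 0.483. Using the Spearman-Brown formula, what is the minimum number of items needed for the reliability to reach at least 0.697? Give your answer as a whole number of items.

Spearman-Brown solved for the length factor n:
n = r_target (1 − r_old) / [ r_old (1 − r_target) ]
n = 0.697 × (1 − 0.483) / [ 0.483 × (1 − 0.697) ]
  = 0.360349 / 0.146349 = 2.4623
So the test needs 2.4623 × 32 ≈ 78.79 items; rounding up, 79.

79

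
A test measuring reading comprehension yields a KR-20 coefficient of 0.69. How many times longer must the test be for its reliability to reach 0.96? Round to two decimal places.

10.78

Spearman-Brown solved for the length factor n:
n = r_target (1 − r_old) / [ r_old (1 − r_target) ]
n = [0.96 × 0.31] / [0.69 × 0.04]
  = 0.2976 / 0.0276 = 10.7826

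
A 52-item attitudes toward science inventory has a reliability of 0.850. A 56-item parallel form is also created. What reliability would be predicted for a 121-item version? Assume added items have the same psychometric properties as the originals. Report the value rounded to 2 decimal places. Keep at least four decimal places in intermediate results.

Only the ratio of lengths matters: n = 121/52 = 2.3269
r_{121} = n·r / (1 + (n − 1)·r) = 1.9779 / 2.1279 ≈ 0.9295

0.93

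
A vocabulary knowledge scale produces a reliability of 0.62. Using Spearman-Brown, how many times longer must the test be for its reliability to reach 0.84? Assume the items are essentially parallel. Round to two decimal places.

Invert Spearman-Brown to solve for n:
n = r*(1 − r) / [ r (1 − r*) ]
n = 0.84(1 − 0.62) / [0.62(1 − 0.84)]
n = 0.3192 / 0.0992 ≈ 3.2177

3.22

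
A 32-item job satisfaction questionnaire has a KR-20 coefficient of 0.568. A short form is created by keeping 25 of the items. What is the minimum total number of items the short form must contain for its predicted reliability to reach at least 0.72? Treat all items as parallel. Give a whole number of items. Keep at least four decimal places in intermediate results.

63

Short-form reliability: n = 25/32 = 0.7812; r_25 = n·r/(1+(n−1)r) ≈ 0.5067
Then solve for n' with r_old = 0.5067, r_target = 0.72: n' = 0.72(1 − 0.5067)/[0.5067(1 − 0.72)] = 2.5034
Items = 2.5034 × 25 ≈ 62.59 → 63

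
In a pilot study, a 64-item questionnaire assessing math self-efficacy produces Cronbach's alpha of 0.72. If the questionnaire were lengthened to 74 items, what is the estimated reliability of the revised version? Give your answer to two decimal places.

n = 74/64 = 1.1562
Apply the Spearman-Brown prophecy formula, r' = nr / [1 + (n − 1)r]:
r_new = 1.1562·0.72 / [1 + (1.1562 − 1)·0.72]
     = 0.8325 / 1.1125 = 0.7483

0.75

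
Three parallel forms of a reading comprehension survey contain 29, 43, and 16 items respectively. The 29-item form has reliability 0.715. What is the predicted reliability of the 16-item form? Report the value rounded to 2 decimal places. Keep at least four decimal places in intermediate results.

0.58

The 43-item form is not needed; work directly from the 29-item form with n = 16/29 = 0.5517.
r_{16} = n·r / (1 + (n − 1)·r) = 0.3945 / 0.6795 ≈ 0.5806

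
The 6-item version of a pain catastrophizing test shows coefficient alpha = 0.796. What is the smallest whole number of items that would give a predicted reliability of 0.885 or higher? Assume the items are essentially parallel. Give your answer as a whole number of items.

12

n = 0.885(1 − 0.796) / [0.796(1 − 0.885)]
n = 0.180540 / 0.091540 ≈ 1.9723
Items needed = n × 6 = 1.9723 × 6 ≈ 11.83 → round up to 12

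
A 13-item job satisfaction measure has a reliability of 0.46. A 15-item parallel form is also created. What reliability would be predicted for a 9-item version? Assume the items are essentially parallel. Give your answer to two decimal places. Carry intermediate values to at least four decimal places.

Only the ratio of lengths matters: n = 9/13 = 0.6923
r_{9} = n·r / (1 + (n − 1)·r) = 0.3185 / 0.8585 ≈ 0.3710

0.37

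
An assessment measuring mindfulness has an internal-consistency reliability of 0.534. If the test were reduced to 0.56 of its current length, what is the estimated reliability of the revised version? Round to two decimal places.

0.39

Spearman-Brown: r_new = n·r / (1 + (n − 1)·r)
r_new = 0.56·0.534 / [1 + (0.56 − 1)·0.534]
r_new = 0.2990 / 0.7650 ≈ 0.3908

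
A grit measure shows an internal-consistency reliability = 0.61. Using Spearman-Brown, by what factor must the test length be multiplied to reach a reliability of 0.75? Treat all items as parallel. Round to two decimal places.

Spearman-Brown solved for the length factor n:
n = r_target (1 − r_old) / [ r_old (1 − r_target) ]
n = [0.75 × 0.39] / [0.61 × 0.25]
  = 0.2925 / 0.1525 = 1.9180

1.92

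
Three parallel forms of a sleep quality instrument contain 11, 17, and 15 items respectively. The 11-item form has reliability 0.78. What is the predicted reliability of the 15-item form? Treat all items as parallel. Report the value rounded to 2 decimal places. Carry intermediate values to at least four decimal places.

The 17-item form is not needed; work directly from the 11-item form with n = 15/11 = 1.3636.
r_{15} = n·r / (1 + (n − 1)·r) = 1.0636 / 1.2836 ≈ 0.8286

0.83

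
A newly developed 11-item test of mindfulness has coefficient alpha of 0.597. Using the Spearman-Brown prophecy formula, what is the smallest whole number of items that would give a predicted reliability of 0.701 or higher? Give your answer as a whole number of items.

Spearman-Brown solved for the length factor n:
n = r_target (1 − r_old) / [ r_old (1 − r_target) ]
n = 0.701 × (1 − 0.597) / [ 0.597 × (1 − 0.701) ]
n = 0.282503 / 0.178503 ≈ 1.5826
So the test needs 1.5826 × 11 ≈ 17.41 items; rounding up, 18.

18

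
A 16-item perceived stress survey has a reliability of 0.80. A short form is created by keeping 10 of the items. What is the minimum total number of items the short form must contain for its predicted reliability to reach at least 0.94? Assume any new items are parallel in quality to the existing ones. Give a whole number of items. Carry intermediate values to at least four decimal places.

Short-form reliability: n = 10/16 = 0.6250; r_10 = n·r/(1+(n−1)r) ≈ 0.7143
Then solve for n' with r_old = 0.7143, r_target = 0.94: n' = 0.94(1 − 0.7143)/[0.7143(1 − 0.94)] = 6.2662
Total items = 6.2662 × 10 = 62.66, rounded up to 63.

63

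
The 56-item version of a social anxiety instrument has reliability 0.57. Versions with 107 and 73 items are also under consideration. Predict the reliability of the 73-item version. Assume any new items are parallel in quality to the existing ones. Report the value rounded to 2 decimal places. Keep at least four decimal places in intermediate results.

Only the ratio of lengths matters: n = 73/56 = 1.3036
r_{73} = n·r / (1 + (n − 1)·r) = 0.7431 / 1.1731 ≈ 0.6334

0.63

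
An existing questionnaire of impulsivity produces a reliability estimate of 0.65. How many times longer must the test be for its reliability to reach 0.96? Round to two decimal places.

12.92

n = 0.96(1 − 0.65) / [0.65(1 − 0.96)]
n = 0.3360 / 0.0260 ≈ 12.9231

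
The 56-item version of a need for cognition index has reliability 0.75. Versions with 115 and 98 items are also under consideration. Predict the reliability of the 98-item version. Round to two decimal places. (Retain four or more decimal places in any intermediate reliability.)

The 115-item form is not needed; work directly from the 56-item form with n = 98/56 = 1.7500.
r_{98} = n·r / (1 + (n − 1)·r) = 1.3125 / 1.5625 ≈ 0.8400

0.84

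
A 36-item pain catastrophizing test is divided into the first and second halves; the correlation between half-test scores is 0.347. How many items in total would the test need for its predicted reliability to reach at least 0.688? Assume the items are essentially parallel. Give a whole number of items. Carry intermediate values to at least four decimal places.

r_full = 2(0.347)/(1 + 0.347) = 0.5152
n = r_tgt(1 − r_full) / [r_full(1 − r_tgt)] = 0.688 × 0.4848 / (0.5152 × 0.312) ≈ 2.0750
Items = 2.0750 × 36 ≈ 74.70 → 75

75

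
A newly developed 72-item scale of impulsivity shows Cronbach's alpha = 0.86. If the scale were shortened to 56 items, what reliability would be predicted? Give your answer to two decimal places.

n = 56/72 = 0.7778
By Spearman-Brown, r_new = n r / (1 + (n − 1) r).
r_new = 0.7778·0.86 / [1 + (0.7778 − 1)·0.86]
r_new = 0.6689 / 0.8089 ≈ 0.8269

0.83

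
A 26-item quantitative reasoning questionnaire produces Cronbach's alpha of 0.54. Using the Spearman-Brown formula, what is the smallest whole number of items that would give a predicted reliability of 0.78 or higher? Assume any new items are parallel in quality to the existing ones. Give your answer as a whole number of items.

79

n = [0.78 × 0.46] / [0.54 × 0.22]
  = 0.3588 / 0.1188 = 3.0202
3.0202 × 26 = 78.53 → 79 items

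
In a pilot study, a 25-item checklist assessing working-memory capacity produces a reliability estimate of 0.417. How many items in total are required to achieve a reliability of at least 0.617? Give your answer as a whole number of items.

Invert Spearman-Brown to solve for n:
n = r*(1 − r) / [ r (1 − r*) ]
n = 0.617(1 − 0.417) / [0.417(1 − 0.617)]
n = 0.359711 / 0.159711 ≈ 2.2523
Items needed = n × 25 = 2.2523 × 25 ≈ 56.31 → round up to 57

57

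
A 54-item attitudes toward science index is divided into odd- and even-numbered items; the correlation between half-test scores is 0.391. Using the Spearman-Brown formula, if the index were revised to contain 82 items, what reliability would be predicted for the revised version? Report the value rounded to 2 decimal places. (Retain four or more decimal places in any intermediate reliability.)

0.66

First correct the split-half correlation to full-test reliability: r_full = 2 × 0.391 / (1 + 0.391) ≈ 0.5622
Length factor from 54 to 82 items: n = 82/54 = 1.5185
r_new = n·r_full / (1 + (n − 1)·r_full) = 0.8537 / 1.2915 ≈ 0.6610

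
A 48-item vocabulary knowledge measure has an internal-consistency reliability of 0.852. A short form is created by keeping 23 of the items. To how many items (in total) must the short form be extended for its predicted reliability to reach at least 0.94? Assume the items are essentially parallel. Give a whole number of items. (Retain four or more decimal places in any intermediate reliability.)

131

First, r for the 23-item form: n = 23/48 = 0.4792, so r_23 = 0.4792·0.852/(1 + (0.4792 − 1)·0.852) = 0.7339
Then solve for n' with r_old = 0.7339, r_target = 0.94: n' = 0.94(1 − 0.7339)/[0.7339(1 − 0.94)] = 5.6805
Items = 5.6805 × 23 ≈ 130.65 → 131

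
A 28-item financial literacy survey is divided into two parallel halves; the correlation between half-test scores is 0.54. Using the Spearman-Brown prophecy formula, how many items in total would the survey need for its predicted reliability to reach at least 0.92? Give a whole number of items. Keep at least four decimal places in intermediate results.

138

r_full = 2(0.54)/(1 + 0.54) = 0.7013
Solve Spearman-Brown for n: n = 0.92(1 − 0.7013) / [0.7013(1 − 0.92)] = 4.8981
Items = 4.8981 × 28 ≈ 137.15 → 138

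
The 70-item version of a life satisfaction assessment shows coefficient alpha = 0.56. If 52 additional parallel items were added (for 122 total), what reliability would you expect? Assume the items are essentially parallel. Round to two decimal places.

The new length is 122/70 = 1.7429 times the old.
By Spearman-Brown, r_new = n r / (1 + (n − 1) r).
r_new = 1.7429·0.56 / [1 + (1.7429 − 1)·0.56]
     = 0.9760 / 1.4160 = 0.6893

0.69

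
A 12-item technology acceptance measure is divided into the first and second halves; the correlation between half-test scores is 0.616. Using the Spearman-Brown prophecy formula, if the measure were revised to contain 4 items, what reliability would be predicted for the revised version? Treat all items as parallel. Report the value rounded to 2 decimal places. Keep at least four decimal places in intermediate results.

0.52

Full-test reliability from the split-half r: r_full = 2(0.616)/(1 + 0.616) = 0.7624
Length factor from 12 to 4 items: n = 4/12 = 0.3333
r_new = n·r_full / (1 + (n − 1)·r_full) = 0.2541 / 0.4917 ≈ 0.5168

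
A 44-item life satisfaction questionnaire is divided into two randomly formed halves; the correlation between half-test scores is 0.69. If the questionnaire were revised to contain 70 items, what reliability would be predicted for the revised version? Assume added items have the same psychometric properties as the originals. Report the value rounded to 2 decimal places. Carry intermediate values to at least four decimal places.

First correct the split-half correlation to full-test reliability: r_full = 2 × 0.69 / (1 + 0.69) ≈ 0.8166
Length factor from 44 to 70 items: n = 70/44 = 1.5909
r_new = n·r_full / (1 + (n − 1)·r_full) = 1.2991 / 1.4825 ≈ 0.8763

0.88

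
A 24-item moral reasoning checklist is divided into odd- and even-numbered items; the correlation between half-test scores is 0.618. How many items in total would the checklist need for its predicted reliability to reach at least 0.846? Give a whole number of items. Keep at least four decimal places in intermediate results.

Corrected full-test reliability: r_full = 2 × 0.618 / (1 + 0.618) ≈ 0.7639
n = r_tgt(1 − r_full) / [r_full(1 − r_tgt)] = 0.846 × 0.2361 / (0.7639 × 0.154) ≈ 1.6979
Items = 1.6979 × 24 ≈ 40.75 → 41

41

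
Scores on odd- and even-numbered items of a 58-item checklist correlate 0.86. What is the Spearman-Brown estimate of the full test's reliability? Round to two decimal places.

0.92

Apply the Spearman-Brown correction with n = 2:
r_full = 2(0.86) / (1 + 0.86)
       = 1.7200 / 1.8600 = 0.9247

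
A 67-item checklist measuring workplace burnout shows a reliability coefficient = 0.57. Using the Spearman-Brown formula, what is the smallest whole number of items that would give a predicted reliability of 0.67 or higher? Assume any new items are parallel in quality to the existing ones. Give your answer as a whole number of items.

103

Rearranging the Spearman-Brown formula for n,
n = r_target (1 − r_old) / [ r_old (1 − r_target) ]
n = 0.67(1 − 0.57) / [0.57(1 − 0.67)]
n = 0.2881 / 0.1881 ≈ 1.5316
So the test needs 1.5316 × 67 ≈ 102.62 items; rounding up, 103.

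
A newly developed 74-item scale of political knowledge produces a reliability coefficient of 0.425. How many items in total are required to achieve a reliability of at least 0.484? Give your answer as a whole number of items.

Rearranging the Spearman-Brown formula for n,
n = r_target (1 − r_old) / [ r_old (1 − r_target) ]
n = 0.484 × (1 − 0.425) / [ 0.425 × (1 − 0.484) ]
  = 0.278300 / 0.219300 = 1.2690
So the test needs 1.2690 × 74 ≈ 93.91 items; rounding up, 94.

94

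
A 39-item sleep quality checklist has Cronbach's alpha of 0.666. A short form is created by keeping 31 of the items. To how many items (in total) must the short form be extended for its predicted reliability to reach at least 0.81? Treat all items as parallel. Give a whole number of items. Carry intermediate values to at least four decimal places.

84

Short-form reliability: n = 31/39 = 0.7949; r_31 = n·r/(1+(n−1)r) ≈ 0.6132
Length factor from the short form to reach 0.81: n' = 0.81(1 − 0.6132) / [0.6132(1 − 0.81)] ≈ 2.6892
Items = 2.6892 × 31 ≈ 83.37 → 84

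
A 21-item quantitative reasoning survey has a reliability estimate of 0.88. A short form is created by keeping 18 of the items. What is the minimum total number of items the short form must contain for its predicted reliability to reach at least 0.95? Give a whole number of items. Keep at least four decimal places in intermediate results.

55

First, r for the 18-item form: n = 18/21 = 0.8571, so r_18 = 0.8571·0.88/(1 + (0.8571 − 1)·0.88) = 0.8627
Then solve for n' with r_old = 0.8627, r_target = 0.95: n' = 0.95(1 − 0.8627)/[0.8627(1 − 0.95)] = 3.0239
Total items = 3.0239 × 18 = 54.43, rounded up to 55.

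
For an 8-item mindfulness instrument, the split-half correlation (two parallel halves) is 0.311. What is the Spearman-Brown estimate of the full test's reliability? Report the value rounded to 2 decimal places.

The full test is twice the length of either half (n = 2).
r_full = 2(0.311) / (1 + 0.311)
       = 0.6220 / 1.3110 = 0.4744

0.47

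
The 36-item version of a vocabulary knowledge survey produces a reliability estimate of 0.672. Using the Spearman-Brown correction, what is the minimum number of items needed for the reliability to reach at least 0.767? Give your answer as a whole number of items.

58

Spearman-Brown solved for the length factor n:
n = r_target (1 − r_old) / [ r_old (1 − r_target) ]
n = 0.767 × (1 − 0.672) / [ 0.672 × (1 − 0.767) ]
  = 0.251576 / 0.156576 = 1.6067
1.6067 × 36 = 57.84 → 58 items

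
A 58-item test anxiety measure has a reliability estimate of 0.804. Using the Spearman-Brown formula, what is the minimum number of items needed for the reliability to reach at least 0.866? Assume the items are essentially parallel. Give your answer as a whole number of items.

92

Rearranging the Spearman-Brown formula for n,
n = r_target (1 − r_old) / [ r_old (1 − r_target) ]
n = 0.866(1 − 0.804) / [0.804(1 − 0.866)]
n = 0.169736 / 0.107736 ≈ 1.5755
So the test needs 1.5755 × 58 ≈ 91.38 items; rounding up, 92.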